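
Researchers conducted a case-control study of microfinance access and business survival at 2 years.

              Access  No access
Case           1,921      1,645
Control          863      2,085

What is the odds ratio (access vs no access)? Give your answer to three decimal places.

2.821

Reading the table with exposure as columns: a = 1921 (Access, case), b = 863 (Access, non-case), c = 1645 (No access, case), d = 2085.
OR = (a·d)/(b·c) = (1921 × 2085) / (863 × 1645) = 4005285 / 1419635 = 2.82135
The odds of business survival at 2 years are about 2.82 times as high in the access group.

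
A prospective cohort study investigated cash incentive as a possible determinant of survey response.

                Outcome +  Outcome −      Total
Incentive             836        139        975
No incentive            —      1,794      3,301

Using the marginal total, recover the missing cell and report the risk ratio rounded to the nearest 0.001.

The missing cell is in the unexposed row: 3301 − 1794 = 1507.
So a = 836, b = 139, c = 1507, d = 1794.
RR = [a/(a+b)] / [c/(c+d)] = (836/975) / (1507/3301) = 0.85744/0.45653 = 1.87817

1.878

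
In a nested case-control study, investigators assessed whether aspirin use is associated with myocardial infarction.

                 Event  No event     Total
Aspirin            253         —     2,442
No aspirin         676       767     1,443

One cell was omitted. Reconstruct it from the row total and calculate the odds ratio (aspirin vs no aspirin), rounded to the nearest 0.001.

0.131

The missing cell is in the exposed row: 2442 − 253 = 2189.
So a = 253, b = 2189, c = 676, d = 767.
OR = (a·d)/(b·c) = (253 × 767) / (2189 × 676) = 194051 / 1479764 = 0.13114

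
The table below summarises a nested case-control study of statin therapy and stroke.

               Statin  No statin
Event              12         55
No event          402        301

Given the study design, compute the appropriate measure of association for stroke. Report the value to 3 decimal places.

Reading the table with exposure as columns: a = 12 (Statin, case), b = 402 (Statin, non-case), c = 55 (No statin, case), d = 301.
This is a nested case-control study: participants were sampled on outcome status, so risks in the source population cannot be estimated directly — relative risk is not valid here. The odds ratio is the appropriate measure.
OR = (a·d)/(b·c) = (12 × 301) / (402 × 55) = 3612 / 22110 = 0.16336

0.163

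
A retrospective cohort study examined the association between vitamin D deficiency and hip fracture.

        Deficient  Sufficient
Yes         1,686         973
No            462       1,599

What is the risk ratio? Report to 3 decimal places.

Reading the table with exposure as columns: a = 1686 (Deficient, case), b = 462 (Deficient, non-case), c = 973 (Sufficient, case), d = 1599.
Risk in exposed = 1686/2148 = 0.78492; risk in unexposed = 973/2572 = 0.37830.
RR = 0.78492 / 0.37830 = 2.07482
The risk among the exposed is 2.07 times that among the unexposed.

2.075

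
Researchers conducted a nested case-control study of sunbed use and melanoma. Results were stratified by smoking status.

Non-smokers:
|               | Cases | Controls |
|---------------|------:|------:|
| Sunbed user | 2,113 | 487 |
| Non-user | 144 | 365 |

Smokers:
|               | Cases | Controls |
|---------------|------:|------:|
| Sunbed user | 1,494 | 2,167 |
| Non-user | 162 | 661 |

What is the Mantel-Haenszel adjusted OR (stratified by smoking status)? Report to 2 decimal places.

OR_MH = Σ(aᵢdᵢ/nᵢ) / Σ(bᵢcᵢ/nᵢ), where nᵢ is the stratum total.
Stratum 1 (Non-smokers): n = 3109; a·d/n = 2113·365/3109 = 248.0685; b·c/n = 487·144/3109 = 22.5564
Stratum 2 (Smokers): n = 4484; a·d/n = 1494·661/4484 = 220.2351; b·c/n = 2167·162/4484 = 78.2904
OR_MH = (248.0685 + 220.2351) / (22.5564 + 78.2904) = 468.3036 / 100.8468 = 4.64371

4.64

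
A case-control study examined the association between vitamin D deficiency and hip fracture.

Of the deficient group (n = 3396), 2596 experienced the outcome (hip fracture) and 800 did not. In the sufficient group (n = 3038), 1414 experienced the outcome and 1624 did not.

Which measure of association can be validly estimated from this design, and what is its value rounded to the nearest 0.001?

3.727

From the description: a = 2596, b = 800, c = 1414, d = 1624.
This is a case-control study: participants were sampled on outcome status, so risks in the source population cannot be estimated directly — relative risk is not valid here. The odds ratio is the appropriate measure.
OR = (a·d)/(b·c) = (2596 × 1624) / (800 × 1414) = 4215904 / 1131200 = 3.72693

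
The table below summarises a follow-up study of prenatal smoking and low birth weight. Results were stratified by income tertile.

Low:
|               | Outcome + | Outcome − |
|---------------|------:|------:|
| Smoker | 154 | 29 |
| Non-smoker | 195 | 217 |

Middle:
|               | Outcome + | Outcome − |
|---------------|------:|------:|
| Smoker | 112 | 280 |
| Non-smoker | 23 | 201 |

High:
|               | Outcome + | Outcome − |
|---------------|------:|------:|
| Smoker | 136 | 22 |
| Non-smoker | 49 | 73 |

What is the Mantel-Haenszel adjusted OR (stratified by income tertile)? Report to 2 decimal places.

5.38

OR_MH = Σ(aᵢdᵢ/nᵢ) / Σ(bᵢcᵢ/nᵢ), where nᵢ is the stratum total.
Stratum 1 (Low): n = 595; a·d/n = 154·217/595 = 56.1647; b·c/n = 29·195/595 = 9.5042
Stratum 2 (Middle): n = 616; a·d/n = 112·201/616 = 36.5455; b·c/n = 280·23/616 = 10.4545
Stratum 3 (High): n = 280; a·d/n = 136·73/280 = 35.4571; b·c/n = 22·49/280 = 3.8500
OR_MH = (56.1647 + 36.5455 + 35.4571) / (9.5042 + 10.4545 + 3.8500) = 128.1673 / 23.8087 = 5.38320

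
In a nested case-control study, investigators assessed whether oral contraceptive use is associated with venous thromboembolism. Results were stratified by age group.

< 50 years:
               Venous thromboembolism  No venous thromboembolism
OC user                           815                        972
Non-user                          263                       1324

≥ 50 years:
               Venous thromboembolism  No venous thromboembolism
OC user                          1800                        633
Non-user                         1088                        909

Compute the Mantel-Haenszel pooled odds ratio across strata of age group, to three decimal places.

2.980

OR_MH = Σ(aᵢdᵢ/nᵢ) / Σ(bᵢcᵢ/nᵢ), where nᵢ is the stratum total.
Stratum 1 (< 50 years): n = 3374; a·d/n = 815·1324/3374 = 319.8162; b·c/n = 972·263/3374 = 75.7664
Stratum 2 (≥ 50 years): n = 4430; a·d/n = 1800·909/4430 = 369.3454; b·c/n = 633·1088/4430 = 155.4637
OR_MH = (319.8162 + 369.3454) / (75.7664 + 155.4637) = 689.1616 / 231.2301 = 2.98041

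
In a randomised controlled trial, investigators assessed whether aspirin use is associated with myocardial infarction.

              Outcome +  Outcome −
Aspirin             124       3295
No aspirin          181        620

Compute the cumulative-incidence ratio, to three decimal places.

0.161

Cells: a = 124, b = 3295, c = 181, d = 620.
Risk in exposed = 124/3419 = 0.03627; risk in unexposed = 181/801 = 0.22597.
RR = 0.03627 / 0.22597 = 0.16050
The risk is 84% lower among the exposed than among the unexposed.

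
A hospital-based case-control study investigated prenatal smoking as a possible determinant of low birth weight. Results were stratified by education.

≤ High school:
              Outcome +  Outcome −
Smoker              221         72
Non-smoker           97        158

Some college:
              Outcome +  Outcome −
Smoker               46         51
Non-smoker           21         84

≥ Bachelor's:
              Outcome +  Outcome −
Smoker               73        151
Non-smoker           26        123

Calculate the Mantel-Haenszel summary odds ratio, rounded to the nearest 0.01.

OR_MH = Σ(aᵢdᵢ/nᵢ) / Σ(bᵢcᵢ/nᵢ), where nᵢ is the stratum total.
Stratum 1 (≤ High school): n = 548; a·d/n = 221·158/548 = 63.7190; b·c/n = 72·97/548 = 12.7445
Stratum 2 (Some college): n = 202; a·d/n = 46·84/202 = 19.1287; b·c/n = 51·21/202 = 5.3020
Stratum 3 (≥ Bachelor's): n = 373; a·d/n = 73·123/373 = 24.0724; b·c/n = 151·26/373 = 10.5255
OR_MH = (63.7190 + 19.1287 + 24.0724) / (12.7445 + 5.3020 + 10.5255) = 106.9201 / 28.5720 = 3.74213

3.74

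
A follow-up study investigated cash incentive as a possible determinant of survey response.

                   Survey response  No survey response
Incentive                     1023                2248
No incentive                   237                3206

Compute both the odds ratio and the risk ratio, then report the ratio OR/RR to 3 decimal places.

1.355

Cells: a = 1023, b = 2248, c = 237, d = 3206.
OR = (1023·3206)/(2248·237) = 3279738/532776 = 6.15594
Risk in exposed = 1023/3271 = 0.31275; risk in unexposed = 237/3443 = 0.06884; RR = 4.54343
OR/RR = 6.15594 / 4.54343 = 1.35491
The outcome is not rare, so the OR lies further from 1 than the RR.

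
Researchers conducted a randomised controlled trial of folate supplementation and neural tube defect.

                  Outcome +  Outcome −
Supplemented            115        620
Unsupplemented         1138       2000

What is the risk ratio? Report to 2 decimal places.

0.43

Cells: a = 115, b = 620, c = 1138, d = 2000.
Risk in exposed = 115/735 = 0.15646; risk in unexposed = 1138/3138 = 0.36265.
RR = 0.15646 / 0.36265 = 0.43144
The risk is 57% lower among the exposed than among the unexposed.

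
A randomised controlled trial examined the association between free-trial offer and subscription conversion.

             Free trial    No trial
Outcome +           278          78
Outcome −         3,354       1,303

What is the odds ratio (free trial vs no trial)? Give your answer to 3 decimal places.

Reading the table with exposure as columns: a = 278 (Free trial, case), b = 3354 (Free trial, non-case), c = 78 (No trial, case), d = 1303.
OR = (a·d)/(b·c) = (278 × 1303) / (3354 × 78) = 362234 / 261612 = 1.38462
The odds of subscription conversion are about 1.38 times as high in the free trial group.

1.385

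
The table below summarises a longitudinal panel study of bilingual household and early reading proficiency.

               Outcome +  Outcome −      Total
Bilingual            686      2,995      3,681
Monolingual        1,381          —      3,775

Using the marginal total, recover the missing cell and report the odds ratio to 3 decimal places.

The missing cell is in the unexposed row: 3775 − 1381 = 2394.
So a = 686, b = 2995, c = 1381, d = 2394.
OR = (a·d)/(b·c) = (686 × 2394) / (2995 × 1381) = 1642284 / 4136095 = 0.39706

0.397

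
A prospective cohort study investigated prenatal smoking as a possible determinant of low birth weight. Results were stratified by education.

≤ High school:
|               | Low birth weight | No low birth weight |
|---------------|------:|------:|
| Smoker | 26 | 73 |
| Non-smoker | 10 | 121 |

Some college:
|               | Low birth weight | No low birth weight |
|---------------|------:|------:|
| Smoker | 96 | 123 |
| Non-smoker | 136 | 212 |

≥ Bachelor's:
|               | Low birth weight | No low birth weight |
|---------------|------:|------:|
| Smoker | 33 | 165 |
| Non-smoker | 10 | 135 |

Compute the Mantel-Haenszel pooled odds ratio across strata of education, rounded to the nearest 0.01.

OR_MH = Σ(aᵢdᵢ/nᵢ) / Σ(bᵢcᵢ/nᵢ), where nᵢ is the stratum total.
Stratum 1 (≤ High school): n = 230; a·d/n = 26·121/230 = 13.6783; b·c/n = 73·10/230 = 3.1739
Stratum 2 (Some college): n = 567; a·d/n = 96·212/567 = 35.8942; b·c/n = 123·136/567 = 29.5026
Stratum 3 (≥ Bachelor's): n = 343; a·d/n = 33·135/343 = 12.9883; b·c/n = 165·10/343 = 4.8105
OR_MH = (13.6783 + 35.8942 + 12.9883) / (3.1739 + 29.5026 + 4.8105) = 62.5608 / 37.4871 = 1.66886

1.67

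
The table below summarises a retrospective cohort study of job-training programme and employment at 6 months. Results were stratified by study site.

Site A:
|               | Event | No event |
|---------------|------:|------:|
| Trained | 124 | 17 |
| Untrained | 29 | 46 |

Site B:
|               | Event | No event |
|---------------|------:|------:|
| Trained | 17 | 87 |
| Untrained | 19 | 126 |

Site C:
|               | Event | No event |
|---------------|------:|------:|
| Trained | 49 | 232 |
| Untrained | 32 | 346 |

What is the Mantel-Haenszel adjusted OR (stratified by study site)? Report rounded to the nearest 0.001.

3.009

OR_MH = Σ(aᵢdᵢ/nᵢ) / Σ(bᵢcᵢ/nᵢ), where nᵢ is the stratum total.
Stratum 1 (Site A): n = 216; a·d/n = 124·46/216 = 26.4074; b·c/n = 17·29/216 = 2.2824
Stratum 2 (Site B): n = 249; a·d/n = 17·126/249 = 8.6024; b·c/n = 87·19/249 = 6.6386
Stratum 3 (Site C): n = 659; a·d/n = 49·346/659 = 25.7269; b·c/n = 232·32/659 = 11.2656
OR_MH = (26.4074 + 8.6024 + 25.7269) / (2.2824 + 6.6386 + 11.2656) = 60.7367 / 20.1865 = 3.00877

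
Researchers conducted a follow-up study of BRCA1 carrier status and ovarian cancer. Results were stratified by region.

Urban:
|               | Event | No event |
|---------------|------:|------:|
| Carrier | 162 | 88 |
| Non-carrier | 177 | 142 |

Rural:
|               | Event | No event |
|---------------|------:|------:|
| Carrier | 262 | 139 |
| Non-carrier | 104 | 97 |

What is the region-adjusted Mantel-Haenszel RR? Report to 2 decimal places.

1.21

RR_MH = Σ(aᵢ·n₀ᵢ/nᵢ) / Σ(cᵢ·n₁ᵢ/nᵢ), with n₁ᵢ = aᵢ+bᵢ (exposed), n₀ᵢ = cᵢ+dᵢ (unexposed), nᵢ = n₁ᵢ+n₀ᵢ.
Stratum 1 (Urban): n₁ = 250, n₀ = 319, n = 569; a·n₀/n = 162·319/569 = 90.8225; c·n₁/n = 177·250/569 = 77.7680
Stratum 2 (Rural): n₁ = 401, n₀ = 201, n = 602; a·n₀/n = 262·201/602 = 87.4784; c·n₁/n = 104·401/602 = 69.2757
RR_MH = (90.8225 + 87.4784) / (77.7680 + 69.2757) = 178.3009 / 147.0438 = 1.21257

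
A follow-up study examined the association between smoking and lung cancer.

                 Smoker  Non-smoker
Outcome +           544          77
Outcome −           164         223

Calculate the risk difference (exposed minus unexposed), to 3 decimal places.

0.512

Reading the table with exposure as columns: a = 544 (Smoker, case), b = 164 (Smoker, non-case), c = 77 (Non-smoker, case), d = 223.
Risk in exposed = 544/708 = 0.768362; risk in unexposed = 77/300 = 0.256667.
Risk difference = 0.768362 − 0.256667 = 0.511695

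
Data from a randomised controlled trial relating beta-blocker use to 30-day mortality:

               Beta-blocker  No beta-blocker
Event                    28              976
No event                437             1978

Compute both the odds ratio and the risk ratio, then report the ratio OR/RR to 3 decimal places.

Reading the table with exposure as columns: a = 28 (Beta-blocker, case), b = 437 (Beta-blocker, non-case), c = 976 (No beta-blocker, case), d = 1978.
OR = (28·1978)/(437·976) = 55384/426512 = 0.12985
Risk in exposed = 28/465 = 0.06022; risk in unexposed = 976/2954 = 0.33040; RR = 0.18225
OR/RR = 0.12985 / 0.18225 = 0.71250
The outcome is not rare, so the OR lies further from 1 than the RR.

0.713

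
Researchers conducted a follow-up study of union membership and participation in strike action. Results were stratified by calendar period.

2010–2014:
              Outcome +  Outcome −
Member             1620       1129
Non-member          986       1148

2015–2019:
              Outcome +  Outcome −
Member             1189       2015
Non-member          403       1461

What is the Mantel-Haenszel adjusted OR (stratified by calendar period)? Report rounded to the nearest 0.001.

1.864

OR_MH = Σ(aᵢdᵢ/nᵢ) / Σ(bᵢcᵢ/nᵢ), where nᵢ is the stratum total.
Stratum 1 (2010–2014): n = 4883; a·d/n = 1620·1148/4883 = 380.8642; b·c/n = 1129·986/4883 = 227.9734
Stratum 2 (2015–2019): n = 5068; a·d/n = 1189·1461/5068 = 342.7642; b·c/n = 2015·403/5068 = 160.2299
OR_MH = (380.8642 + 342.7642) / (227.9734 + 160.2299) = 723.6284 / 388.2033 = 1.86405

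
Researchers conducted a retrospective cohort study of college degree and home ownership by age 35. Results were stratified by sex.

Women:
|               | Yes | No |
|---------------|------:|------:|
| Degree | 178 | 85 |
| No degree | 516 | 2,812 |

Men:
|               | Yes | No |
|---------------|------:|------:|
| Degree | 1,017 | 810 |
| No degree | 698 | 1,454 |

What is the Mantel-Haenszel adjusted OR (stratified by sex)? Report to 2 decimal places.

OR_MH = Σ(aᵢdᵢ/nᵢ) / Σ(bᵢcᵢ/nᵢ), where nᵢ is the stratum total.
Stratum 1 (Women): n = 3591; a·d/n = 178·2812/3591 = 139.3862; b·c/n = 85·516/3591 = 12.2139
Stratum 2 (Men): n = 3979; a·d/n = 1017·1454/3979 = 371.6306; b·c/n = 810·698/3979 = 142.0910
OR_MH = (139.3862 + 371.6306) / (12.2139 + 142.0910) = 511.0168 / 154.3048 = 3.31174

3.31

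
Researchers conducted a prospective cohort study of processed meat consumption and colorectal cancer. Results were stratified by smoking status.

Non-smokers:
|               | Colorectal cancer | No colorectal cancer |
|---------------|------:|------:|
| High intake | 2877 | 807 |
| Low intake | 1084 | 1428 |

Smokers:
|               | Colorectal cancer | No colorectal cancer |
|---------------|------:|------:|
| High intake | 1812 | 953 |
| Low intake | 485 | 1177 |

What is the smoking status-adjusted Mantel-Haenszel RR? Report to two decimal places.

1.95

RR_MH = Σ(aᵢ·n₀ᵢ/nᵢ) / Σ(cᵢ·n₁ᵢ/nᵢ), with n₁ᵢ = aᵢ+bᵢ (exposed), n₀ᵢ = cᵢ+dᵢ (unexposed), nᵢ = n₁ᵢ+n₀ᵢ.
Stratum 1 (Non-smokers): n₁ = 3684, n₀ = 2512, n = 6196; a·n₀/n = 2877·2512/6196 = 1166.4015; c·n₁/n = 1084·3684/6196 = 644.5216
Stratum 2 (Smokers): n₁ = 2765, n₀ = 1662, n = 4427; a·n₀/n = 1812·1662/4427 = 680.2674; c·n₁/n = 485·2765/4427 = 302.9196
RR_MH = (1166.4015 + 680.2674) / (644.5216 + 302.9196) = 1846.6690 / 947.4412 = 1.94911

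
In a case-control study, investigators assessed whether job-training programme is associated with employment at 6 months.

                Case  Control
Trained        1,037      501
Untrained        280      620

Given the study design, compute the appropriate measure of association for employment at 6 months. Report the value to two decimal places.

4.58

Cells: a = 1037, b = 501, c = 280, d = 620.
This is a case-control study: participants were sampled on outcome status, so risks in the source population cannot be estimated directly — relative risk is not valid here. The odds ratio is the appropriate measure.
OR = (a·d)/(b·c) = (1037 × 620) / (501 × 280) = 642940 / 140280 = 4.58326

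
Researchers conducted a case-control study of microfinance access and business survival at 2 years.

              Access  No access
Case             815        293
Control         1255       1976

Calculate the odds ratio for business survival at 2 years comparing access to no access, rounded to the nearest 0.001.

4.380

Reading the table with exposure as columns: a = 815 (Access, case), b = 1255 (Access, non-case), c = 293 (No access, case), d = 1976.
OR = (a·d)/(b·c) = (815 × 1976) / (1255 × 293) = 1610440 / 367715 = 4.37959
The odds of business survival at 2 years are about 4.38 times as high in the access group.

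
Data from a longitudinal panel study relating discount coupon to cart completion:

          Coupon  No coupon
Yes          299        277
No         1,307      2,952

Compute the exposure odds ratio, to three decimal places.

Reading the table with exposure as columns: a = 299 (Coupon, case), b = 1307 (Coupon, non-case), c = 277 (No coupon, case), d = 2952.
OR = (a·d)/(b·c) = (299 × 2952) / (1307 × 277) = 882648 / 362039 = 2.43799
The odds of cart completion are about 2.44 times as high in the coupon group.

2.438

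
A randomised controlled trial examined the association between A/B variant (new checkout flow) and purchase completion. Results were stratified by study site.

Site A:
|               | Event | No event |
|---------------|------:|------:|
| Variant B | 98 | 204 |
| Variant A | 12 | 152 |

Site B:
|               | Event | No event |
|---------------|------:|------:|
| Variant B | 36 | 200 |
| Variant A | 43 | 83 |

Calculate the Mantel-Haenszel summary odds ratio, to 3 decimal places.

OR_MH = Σ(aᵢdᵢ/nᵢ) / Σ(bᵢcᵢ/nᵢ), where nᵢ is the stratum total.
Stratum 1 (Site A): n = 466; a·d/n = 98·152/466 = 31.9657; b·c/n = 204·12/466 = 5.2532
Stratum 2 (Site B): n = 362; a·d/n = 36·83/362 = 8.2541; b·c/n = 200·43/362 = 23.7569
OR_MH = (31.9657 + 8.2541) / (5.2532 + 23.7569) = 40.2198 / 29.0101 = 1.38641

1.386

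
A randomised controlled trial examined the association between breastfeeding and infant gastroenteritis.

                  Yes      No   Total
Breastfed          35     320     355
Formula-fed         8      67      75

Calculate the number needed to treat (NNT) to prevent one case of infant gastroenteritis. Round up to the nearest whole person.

Risk in treated group = 35/355 = 0.09859; risk in control = 8/75 = 0.10667.
Absolute risk reduction = 0.10667 − 0.09859 = 0.00808
NNT = 1 / ARR = 1 / 0.00808 = 123.837 → round up → 124

124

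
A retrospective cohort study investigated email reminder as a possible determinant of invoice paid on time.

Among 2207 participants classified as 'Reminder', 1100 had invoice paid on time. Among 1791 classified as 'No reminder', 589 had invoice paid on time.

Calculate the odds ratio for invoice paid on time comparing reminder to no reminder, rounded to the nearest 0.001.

From the description: a = 1100, b = 1107, c = 589, d = 1202.
OR = (a·d)/(b·c) = (1100 × 1202) / (1107 × 589) = 1322200 / 652023 = 2.02784
The odds of invoice paid on time are about 2.03 times as high in the reminder group.

2.028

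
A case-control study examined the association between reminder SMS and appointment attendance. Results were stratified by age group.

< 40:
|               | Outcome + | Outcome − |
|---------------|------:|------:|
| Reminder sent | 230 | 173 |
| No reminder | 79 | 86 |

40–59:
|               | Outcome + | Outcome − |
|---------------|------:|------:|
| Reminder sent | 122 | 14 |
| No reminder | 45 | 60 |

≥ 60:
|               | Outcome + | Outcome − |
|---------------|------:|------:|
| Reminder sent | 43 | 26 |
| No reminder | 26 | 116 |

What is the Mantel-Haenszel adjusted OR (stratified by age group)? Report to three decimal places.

2.973

OR_MH = Σ(aᵢdᵢ/nᵢ) / Σ(bᵢcᵢ/nᵢ), where nᵢ is the stratum total.
Stratum 1 (< 40): n = 568; a·d/n = 230·86/568 = 34.8239; b·c/n = 173·79/568 = 24.0616
Stratum 2 (40–59): n = 241; a·d/n = 122·60/241 = 30.3734; b·c/n = 14·45/241 = 2.6141
Stratum 3 (≥ 60): n = 211; a·d/n = 43·116/211 = 23.6398; b·c/n = 26·26/211 = 3.2038
OR_MH = (34.8239 + 30.3734 + 23.6398) / (24.0616 + 2.6141 + 3.2038) = 88.8372 / 29.8795 = 2.97318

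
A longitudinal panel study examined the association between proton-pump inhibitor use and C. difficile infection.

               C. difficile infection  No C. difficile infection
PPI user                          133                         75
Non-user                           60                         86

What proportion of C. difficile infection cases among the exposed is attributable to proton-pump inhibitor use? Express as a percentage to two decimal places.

Cells: a = 133, b = 75, c = 60, d = 86.
Risk in exposed = 133/208 = 0.63942; risk in unexposed = 60/146 = 0.41096.
RR = 0.63942/0.41096 = 1.55593
AR% = (RR − 1)/RR × 100 = (1.55593 − 1)/1.55593 × 100 = 35.7297%

35.73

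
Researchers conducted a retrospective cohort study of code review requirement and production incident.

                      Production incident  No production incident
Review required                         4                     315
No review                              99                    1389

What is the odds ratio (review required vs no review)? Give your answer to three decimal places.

Cells: a = 4, b = 315, c = 99, d = 1389.
OR = (a·d)/(b·c) = (4 × 1389) / (315 × 99) = 5556 / 31185 = 0.17816
Exposure is associated with lower odds of production incident (OR = 0.18 < 1).

0.178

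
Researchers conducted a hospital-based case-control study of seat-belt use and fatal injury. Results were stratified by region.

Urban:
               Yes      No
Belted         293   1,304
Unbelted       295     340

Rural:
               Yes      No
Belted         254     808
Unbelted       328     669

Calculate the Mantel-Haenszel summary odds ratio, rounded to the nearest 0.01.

OR_MH = Σ(aᵢdᵢ/nᵢ) / Σ(bᵢcᵢ/nᵢ), where nᵢ is the stratum total.
Stratum 1 (Urban): n = 2232; a·d/n = 293·340/2232 = 44.6326; b·c/n = 1304·295/2232 = 172.3477
Stratum 2 (Rural): n = 2059; a·d/n = 254·669/2059 = 82.5284; b·c/n = 808·328/2059 = 128.7149
OR_MH = (44.6326 + 82.5284) / (172.3477 + 128.7149) = 127.1610 / 301.0626 = 0.42237

0.42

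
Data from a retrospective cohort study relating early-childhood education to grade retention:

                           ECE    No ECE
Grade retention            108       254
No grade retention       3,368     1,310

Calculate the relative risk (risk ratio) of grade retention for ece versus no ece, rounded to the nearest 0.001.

Reading the table with exposure as columns: a = 108 (ECE, case), b = 3368 (ECE, non-case), c = 254 (No ECE, case), d = 1310.
Risk in exposed = 108/3476 = 0.03107; risk in unexposed = 254/1564 = 0.16240.
RR = 0.03107 / 0.16240 = 0.19131
The risk is 81% lower among the exposed than among the unexposed.

0.191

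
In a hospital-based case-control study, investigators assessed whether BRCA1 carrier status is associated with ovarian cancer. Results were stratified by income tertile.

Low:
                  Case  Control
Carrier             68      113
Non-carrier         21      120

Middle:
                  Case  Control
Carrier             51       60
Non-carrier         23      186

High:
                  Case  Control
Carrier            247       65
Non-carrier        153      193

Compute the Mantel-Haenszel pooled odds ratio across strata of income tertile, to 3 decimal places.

OR_MH = Σ(aᵢdᵢ/nᵢ) / Σ(bᵢcᵢ/nᵢ), where nᵢ is the stratum total.
Stratum 1 (Low): n = 322; a·d/n = 68·120/322 = 25.3416; b·c/n = 113·21/322 = 7.3696
Stratum 2 (Middle): n = 320; a·d/n = 51·186/320 = 29.6438; b·c/n = 60·23/320 = 4.3125
Stratum 3 (High): n = 658; a·d/n = 247·193/658 = 72.4483; b·c/n = 65·153/658 = 15.1140
OR_MH = (25.3416 + 29.6438 + 72.4483) / (7.3696 + 4.3125 + 15.1140) = 127.4337 / 26.7960 = 4.75569

4.756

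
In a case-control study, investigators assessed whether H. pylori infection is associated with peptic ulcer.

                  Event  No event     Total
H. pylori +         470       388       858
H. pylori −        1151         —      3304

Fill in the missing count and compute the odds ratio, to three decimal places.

The missing cell is in the unexposed row: 3304 − 1151 = 2153.
So a = 470, b = 388, c = 1151, d = 2153.
OR = (a·d)/(b·c) = (470 × 2153) / (388 × 1151) = 1011910 / 446588 = 2.26587

2.266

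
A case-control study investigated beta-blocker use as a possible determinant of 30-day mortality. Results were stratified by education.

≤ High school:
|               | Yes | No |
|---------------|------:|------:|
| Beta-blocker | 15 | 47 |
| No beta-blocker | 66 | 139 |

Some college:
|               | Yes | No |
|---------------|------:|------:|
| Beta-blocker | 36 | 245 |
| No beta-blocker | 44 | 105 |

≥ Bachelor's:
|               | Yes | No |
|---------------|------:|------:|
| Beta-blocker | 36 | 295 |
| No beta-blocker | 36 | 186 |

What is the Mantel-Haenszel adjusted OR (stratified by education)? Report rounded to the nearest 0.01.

OR_MH = Σ(aᵢdᵢ/nᵢ) / Σ(bᵢcᵢ/nᵢ), where nᵢ is the stratum total.
Stratum 1 (≤ High school): n = 267; a·d/n = 15·139/267 = 7.8090; b·c/n = 47·66/267 = 11.6180
Stratum 2 (Some college): n = 430; a·d/n = 36·105/430 = 8.7907; b·c/n = 245·44/430 = 25.0698
Stratum 3 (≥ Bachelor's): n = 553; a·d/n = 36·186/553 = 12.1085; b·c/n = 295·36/553 = 19.2043
OR_MH = (7.8090 + 8.7907 + 12.1085) / (11.6180 + 25.0698 + 19.2043) = 28.7082 / 55.8921 = 0.51364

0.51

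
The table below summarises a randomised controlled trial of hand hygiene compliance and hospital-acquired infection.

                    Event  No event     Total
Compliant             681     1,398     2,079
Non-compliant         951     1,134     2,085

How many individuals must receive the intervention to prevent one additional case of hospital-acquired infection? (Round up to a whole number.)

8

Risk in treated group = 681/2079 = 0.32756; risk in control = 951/2085 = 0.45612.
Absolute risk reduction = 0.45612 − 0.32756 = 0.12855
NNT = 1 / ARR = 1 / 0.12855 = 7.779 → round up → 8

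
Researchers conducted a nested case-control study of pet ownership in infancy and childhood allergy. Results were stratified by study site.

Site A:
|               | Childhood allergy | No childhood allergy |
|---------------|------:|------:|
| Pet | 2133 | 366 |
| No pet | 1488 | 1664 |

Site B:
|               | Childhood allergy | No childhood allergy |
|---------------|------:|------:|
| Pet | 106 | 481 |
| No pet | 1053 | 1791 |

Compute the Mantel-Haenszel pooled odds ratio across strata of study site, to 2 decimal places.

OR_MH = Σ(aᵢdᵢ/nᵢ) / Σ(bᵢcᵢ/nᵢ), where nᵢ is the stratum total.
Stratum 1 (Site A): n = 5651; a·d/n = 2133·1664/5651 = 628.0856; b·c/n = 366·1488/5651 = 96.3737
Stratum 2 (Site B): n = 3431; a·d/n = 106·1791/3431 = 55.3326; b·c/n = 481·1053/3431 = 147.6226
OR_MH = (628.0856 + 55.3326) / (96.3737 + 147.6226) = 683.4182 / 243.9963 = 2.80094

2.80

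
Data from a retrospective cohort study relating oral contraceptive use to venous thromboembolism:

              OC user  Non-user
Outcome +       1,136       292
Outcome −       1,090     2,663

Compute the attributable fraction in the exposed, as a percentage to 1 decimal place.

Reading the table with exposure as columns: a = 1136 (OC user, case), b = 1090 (OC user, non-case), c = 292 (Non-user, case), d = 2663.
Risk in exposed = 1136/2226 = 0.51033; risk in unexposed = 292/2955 = 0.09882.
RR = 0.51033/0.09882 = 5.16449
AR% = (RR − 1)/RR × 100 = (5.16449 − 1)/5.16449 × 100 = 80.6370%

80.6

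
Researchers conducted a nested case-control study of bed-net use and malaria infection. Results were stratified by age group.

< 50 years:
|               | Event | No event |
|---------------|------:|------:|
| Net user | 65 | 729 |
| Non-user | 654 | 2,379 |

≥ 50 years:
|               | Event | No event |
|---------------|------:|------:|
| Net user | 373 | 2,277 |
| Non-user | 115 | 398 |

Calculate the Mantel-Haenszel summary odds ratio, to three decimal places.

OR_MH = Σ(aᵢdᵢ/nᵢ) / Σ(bᵢcᵢ/nᵢ), where nᵢ is the stratum total.
Stratum 1 (< 50 years): n = 3827; a·d/n = 65·2379/3827 = 40.4063; b·c/n = 729·654/3827 = 124.5796
Stratum 2 (≥ 50 years): n = 3163; a·d/n = 373·398/3163 = 46.9346; b·c/n = 2277·115/3163 = 82.7869
OR_MH = (40.4063 + 46.9346) / (124.5796 + 82.7869) = 87.3409 / 207.3665 = 0.42119

0.421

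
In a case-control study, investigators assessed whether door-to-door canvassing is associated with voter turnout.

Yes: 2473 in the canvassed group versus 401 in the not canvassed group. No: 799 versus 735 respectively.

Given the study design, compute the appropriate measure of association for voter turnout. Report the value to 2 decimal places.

5.67

From the description: a = 2473, b = 799, c = 401, d = 735.
This is a case-control study: participants were sampled on outcome status, so risks in the source population cannot be estimated directly — relative risk is not valid here. The odds ratio is the appropriate measure.
OR = (a·d)/(b·c) = (2473 × 735) / (799 × 401) = 1817655 / 320399 = 5.67310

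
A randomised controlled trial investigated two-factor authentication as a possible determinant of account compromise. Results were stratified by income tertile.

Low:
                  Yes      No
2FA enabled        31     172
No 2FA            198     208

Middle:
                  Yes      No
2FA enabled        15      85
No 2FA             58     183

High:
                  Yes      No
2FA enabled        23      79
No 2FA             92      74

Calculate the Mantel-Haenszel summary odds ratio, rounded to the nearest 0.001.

0.256

OR_MH = Σ(aᵢdᵢ/nᵢ) / Σ(bᵢcᵢ/nᵢ), where nᵢ is the stratum total.
Stratum 1 (Low): n = 609; a·d/n = 31·208/609 = 10.5878; b·c/n = 172·198/609 = 55.9212
Stratum 2 (Middle): n = 341; a·d/n = 15·183/341 = 8.0499; b·c/n = 85·58/341 = 14.4575
Stratum 3 (High): n = 268; a·d/n = 23·74/268 = 6.3507; b·c/n = 79·92/268 = 27.1194
OR_MH = (10.5878 + 8.0499 + 6.3507) / (55.9212 + 14.4575 + 27.1194) = 24.9884 / 97.4981 = 0.25630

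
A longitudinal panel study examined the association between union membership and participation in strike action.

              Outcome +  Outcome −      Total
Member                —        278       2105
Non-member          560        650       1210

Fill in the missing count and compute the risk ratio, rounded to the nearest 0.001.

1.875

The missing cell is in the exposed row: 2105 − 278 = 1827.
So a = 1827, b = 278, c = 560, d = 650.
RR = [a/(a+b)] / [c/(c+d)] = (1827/2105) / (560/1210) = 0.86793/0.46281 = 1.87536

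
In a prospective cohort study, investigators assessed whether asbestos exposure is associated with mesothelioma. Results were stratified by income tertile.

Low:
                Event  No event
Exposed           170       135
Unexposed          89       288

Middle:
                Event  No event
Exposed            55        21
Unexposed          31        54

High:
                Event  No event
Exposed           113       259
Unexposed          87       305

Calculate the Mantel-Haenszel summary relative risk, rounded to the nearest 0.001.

1.870

RR_MH = Σ(aᵢ·n₀ᵢ/nᵢ) / Σ(cᵢ·n₁ᵢ/nᵢ), with n₁ᵢ = aᵢ+bᵢ (exposed), n₀ᵢ = cᵢ+dᵢ (unexposed), nᵢ = n₁ᵢ+n₀ᵢ.
Stratum 1 (Low): n₁ = 305, n₀ = 377, n = 682; a·n₀/n = 170·377/682 = 93.9736; c·n₁/n = 89·305/682 = 39.8021
Stratum 2 (Middle): n₁ = 76, n₀ = 85, n = 161; a·n₀/n = 55·85/161 = 29.0373; c·n₁/n = 31·76/161 = 14.6335
Stratum 3 (High): n₁ = 372, n₀ = 392, n = 764; a·n₀/n = 113·392/764 = 57.9791; c·n₁/n = 87·372/764 = 42.3613
RR_MH = (93.9736 + 29.0373 + 57.9791) / (39.8021 + 14.6335 + 42.3613) = 180.9899 / 96.7968 = 1.86979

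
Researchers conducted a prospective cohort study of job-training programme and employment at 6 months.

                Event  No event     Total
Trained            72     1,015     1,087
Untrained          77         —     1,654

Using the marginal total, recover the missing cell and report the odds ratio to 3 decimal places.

The missing cell is in the unexposed row: 1654 − 77 = 1577.
So a = 72, b = 1015, c = 77, d = 1577.
OR = (a·d)/(b·c) = (72 × 1577) / (1015 × 77) = 113544 / 78155 = 1.45281

1.453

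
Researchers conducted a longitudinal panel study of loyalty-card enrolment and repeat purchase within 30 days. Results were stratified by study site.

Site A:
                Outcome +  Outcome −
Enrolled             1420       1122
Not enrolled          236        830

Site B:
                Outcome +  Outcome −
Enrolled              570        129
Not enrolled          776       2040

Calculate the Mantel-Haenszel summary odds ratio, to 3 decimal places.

6.454

OR_MH = Σ(aᵢdᵢ/nᵢ) / Σ(bᵢcᵢ/nᵢ), where nᵢ is the stratum total.
Stratum 1 (Site A): n = 3608; a·d/n = 1420·830/3608 = 326.6630; b·c/n = 1122·236/3608 = 73.3902
Stratum 2 (Site B): n = 3515; a·d/n = 570·2040/3515 = 330.8108; b·c/n = 129·776/3515 = 28.4791
OR_MH = (326.6630 + 330.8108) / (73.3902 + 28.4791) = 657.4738 / 101.8693 = 6.45409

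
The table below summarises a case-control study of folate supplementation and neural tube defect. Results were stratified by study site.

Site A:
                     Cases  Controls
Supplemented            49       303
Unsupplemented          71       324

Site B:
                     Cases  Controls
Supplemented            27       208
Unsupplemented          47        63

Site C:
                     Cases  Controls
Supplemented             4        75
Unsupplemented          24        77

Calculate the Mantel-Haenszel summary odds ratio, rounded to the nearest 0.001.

OR_MH = Σ(aᵢdᵢ/nᵢ) / Σ(bᵢcᵢ/nᵢ), where nᵢ is the stratum total.
Stratum 1 (Site A): n = 747; a·d/n = 49·324/747 = 21.2530; b·c/n = 303·71/747 = 28.7992
Stratum 2 (Site B): n = 345; a·d/n = 27·63/345 = 4.9304; b·c/n = 208·47/345 = 28.3362
Stratum 3 (Site C): n = 180; a·d/n = 4·77/180 = 1.7111; b·c/n = 75·24/180 = 10.0000
OR_MH = (21.2530 + 4.9304 + 1.7111) / (28.7992 + 28.3362 + 10.0000) = 27.8946 / 67.1354 = 0.41550

0.415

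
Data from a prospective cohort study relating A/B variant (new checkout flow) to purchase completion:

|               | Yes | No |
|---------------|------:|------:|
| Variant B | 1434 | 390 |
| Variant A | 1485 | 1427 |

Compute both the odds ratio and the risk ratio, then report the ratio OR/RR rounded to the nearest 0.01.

Cells: a = 1434, b = 390, c = 1485, d = 1427.
OR = (1434·1427)/(390·1485) = 2046318/579150 = 3.53331
Risk in exposed = 1434/1824 = 0.78618; risk in unexposed = 1485/2912 = 0.50996; RR = 1.54166
OR/RR = 3.53331 / 1.54166 = 2.29189
The outcome is not rare, so the OR lies further from 1 than the RR.

2.29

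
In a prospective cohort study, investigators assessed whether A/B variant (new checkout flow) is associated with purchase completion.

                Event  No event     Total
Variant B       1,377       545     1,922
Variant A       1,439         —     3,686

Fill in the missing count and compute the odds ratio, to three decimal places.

The missing cell is in the unexposed row: 3686 − 1439 = 2247.
So a = 1377, b = 545, c = 1439, d = 2247.
OR = (a·d)/(b·c) = (1377 × 2247) / (545 × 1439) = 3094119 / 784255 = 3.94530

3.945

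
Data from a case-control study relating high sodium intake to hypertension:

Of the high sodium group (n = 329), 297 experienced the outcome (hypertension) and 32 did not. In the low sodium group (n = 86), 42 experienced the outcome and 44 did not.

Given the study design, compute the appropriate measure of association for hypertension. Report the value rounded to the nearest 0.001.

9.723

From the description: a = 297, b = 32, c = 42, d = 44.
This is a case-control study: participants were sampled on outcome status, so risks in the source population cannot be estimated directly — relative risk is not valid here. The odds ratio is the appropriate measure.
OR = (a·d)/(b·c) = (297 × 44) / (32 × 42) = 13068 / 1344 = 9.72321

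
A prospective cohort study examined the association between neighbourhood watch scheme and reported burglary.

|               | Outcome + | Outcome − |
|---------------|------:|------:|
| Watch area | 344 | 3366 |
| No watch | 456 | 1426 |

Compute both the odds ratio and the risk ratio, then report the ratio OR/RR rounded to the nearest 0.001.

0.835

Cells: a = 344, b = 3366, c = 456, d = 1426.
OR = (344·1426)/(3366·456) = 490544/1534896 = 0.31959
Risk in exposed = 344/3710 = 0.09272; risk in unexposed = 456/1882 = 0.24230; RR = 0.38268
OR/RR = 0.31959 / 0.38268 = 0.83514
The outcome is not rare, so the OR lies further from 1 than the RR.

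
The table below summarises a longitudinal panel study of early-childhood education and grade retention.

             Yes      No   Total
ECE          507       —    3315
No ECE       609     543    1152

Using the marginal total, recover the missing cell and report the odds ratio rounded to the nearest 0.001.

0.161

The missing cell is in the exposed row: 3315 − 507 = 2808.
So a = 507, b = 2808, c = 609, d = 543.
OR = (a·d)/(b·c) = (507 × 543) / (2808 × 609) = 275301 / 1710072 = 0.16099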